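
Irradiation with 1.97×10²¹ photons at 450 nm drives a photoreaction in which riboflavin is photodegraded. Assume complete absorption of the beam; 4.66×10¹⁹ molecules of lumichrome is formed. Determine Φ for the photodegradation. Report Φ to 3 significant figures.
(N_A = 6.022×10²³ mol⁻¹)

Φ = 0.0237

Product: 4.66×10¹⁹ / 6.022×10²³ = 7.738×10⁻⁵ mol.
Moles of photons: 1.97×10²¹ / 6.022×10²³ = 0.003271 mol.
Φ = 7.738×10⁻⁵ mol / 0.003271 mol photons = 0.0237.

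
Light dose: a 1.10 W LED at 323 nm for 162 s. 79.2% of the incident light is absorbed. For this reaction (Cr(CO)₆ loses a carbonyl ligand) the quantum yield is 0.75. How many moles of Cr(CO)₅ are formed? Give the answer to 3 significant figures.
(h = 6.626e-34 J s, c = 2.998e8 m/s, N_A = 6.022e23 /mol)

Photon energy at 323 nm: hc/λ = (6.626e-34)(2.998e8)/(323e-9) = 6.150e-19 J.
Energy delivered: (1.10 W)(162 s) = 178.2 J.
Photons incident: 178.2 / 6.150e-19 = 2.898e20, i.e. 2.898e20/6.022e23 = 4.812e-4 mol.
Photons absorbed: 0.792 × 4.812e-4 = 3.811e-4 mol.
Product: Φ × n_abs = 0.75 × 3.811e-4 = 2.858e-4 mol.

2.86e-4 mol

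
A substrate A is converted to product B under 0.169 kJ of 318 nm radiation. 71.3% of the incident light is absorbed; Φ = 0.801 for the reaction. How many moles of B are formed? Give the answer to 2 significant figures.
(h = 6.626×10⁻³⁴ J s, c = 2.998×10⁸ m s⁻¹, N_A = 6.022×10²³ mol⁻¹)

2.6×10⁻⁴ mol

Photon energy at 318 nm: hc/λ = (6.626×10⁻³⁴)(2.998×10⁸)/(318×10⁻⁹) = 6.247×10⁻¹⁹ J.
Incident energy: 0.169 kJ = 169 J.
Photons incident: 169 / 6.247×10⁻¹⁹ = 2.705×10²⁰, i.e. 2.705×10²⁰/6.022×10²³ = 4.492×10⁻⁴ mol.
Photons absorbed: 0.713 × 4.492×10⁻⁴ = 3.203×10⁻⁴ mol.
Product: Φ × n_abs = 0.801 × 3.203×10⁻⁴ = 2.566×10⁻⁴ mol.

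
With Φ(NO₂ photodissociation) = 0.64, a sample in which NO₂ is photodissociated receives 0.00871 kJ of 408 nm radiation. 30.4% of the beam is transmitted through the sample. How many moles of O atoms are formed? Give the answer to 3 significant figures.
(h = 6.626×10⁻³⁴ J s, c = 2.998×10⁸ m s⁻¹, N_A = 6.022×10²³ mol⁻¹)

1.32×10⁻⁵ mol

Photon energy at 408 nm: hc/λ = (6.626×10⁻³⁴)(2.998×10⁸)/(408×10⁻⁹) = 4.869×10⁻¹⁹ J.
Incident energy: 0.00871 kJ = 8.71 J.
Photons incident: 8.71 / 4.869×10⁻¹⁹ = 1.789×10¹⁹, i.e. 1.789×10¹⁹/6.022×10²³ = 2.971×10⁻⁵ mol.
Fraction absorbed: 1 − 30.4/100 = 0.6960.
Photons absorbed: 0.6960 × 2.971×10⁻⁵ = 2.068×10⁻⁵ mol.
Product: Φ × n_abs = 0.64 × 2.068×10⁻⁵ = 1.324×10⁻⁵ mol.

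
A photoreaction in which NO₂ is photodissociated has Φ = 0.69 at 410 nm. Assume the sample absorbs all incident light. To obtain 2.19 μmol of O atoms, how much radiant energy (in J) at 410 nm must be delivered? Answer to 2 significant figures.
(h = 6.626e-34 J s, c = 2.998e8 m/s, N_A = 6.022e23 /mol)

0.93 J

Product: 2.19 μmol = 2.19e-6 mol.
Photons that must be absorbed: 2.19e-6 / 0.69 = 3.174e-6 mol.
Photon energy: hc/λ = 4.845e-19 J; per mole, 2.918e5 J mol⁻¹.
Energy required: 3.174e-6 × 2.918e5 = 0.93 J.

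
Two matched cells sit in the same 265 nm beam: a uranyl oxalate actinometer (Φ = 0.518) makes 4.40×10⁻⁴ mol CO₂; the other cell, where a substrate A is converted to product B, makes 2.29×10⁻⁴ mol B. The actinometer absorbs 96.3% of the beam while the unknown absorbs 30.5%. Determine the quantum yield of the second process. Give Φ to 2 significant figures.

Photons absorbed by the actinometer: 4.40×10⁻⁴ / 0.518 = 8.494×10⁻⁴ mol.
Incident flux: 8.494×10⁻⁴ / 0.963 = 8.820×10⁻⁴ einstein.
Absorbed by unknown: 0.305 × 8.820×10⁻⁴ = 2.690×10⁻⁴ mol.
Φ(unknown) = 2.29×10⁻⁴ / 2.690×10⁻⁴ = 0.85.

Φ = 0.85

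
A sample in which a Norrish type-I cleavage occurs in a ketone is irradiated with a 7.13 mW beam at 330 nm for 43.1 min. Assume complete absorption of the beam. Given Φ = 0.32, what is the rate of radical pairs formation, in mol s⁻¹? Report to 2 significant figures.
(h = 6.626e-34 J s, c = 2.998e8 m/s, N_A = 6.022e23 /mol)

6.3e-9 mol s⁻¹

Photon energy at 330 nm: hc/λ = (6.626e-34)(2.998e8)/(330e-9) = 6.020e-19 J.
Energy delivered: (7.13 mW)(2586 s) = 18.44 J.
Photons incident: 18.44 / 6.020e-19 = 3.063e19, i.e. 3.063e19/6.022e23 = 5.086e-5 mol.
Product formed: 0.32 × 5.086e-5 = 1.628e-5 mol.
Rate: 1.628e-5 / 2586 s = 6.3e-9 mol s⁻¹.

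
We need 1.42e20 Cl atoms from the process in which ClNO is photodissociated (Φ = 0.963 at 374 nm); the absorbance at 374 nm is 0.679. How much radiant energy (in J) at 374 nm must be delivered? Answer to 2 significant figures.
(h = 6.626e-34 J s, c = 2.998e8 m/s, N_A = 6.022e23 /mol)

Product: 1.42e20 / 6.022e23 = 2.358e-4 mol.
Photons that must be absorbed: 2.358e-4 / 0.963 = 2.449e-4 mol.
Fraction absorbed: 1 − 10^(−0.679) = 0.7906.
Incident photons needed: 2.449e-4 / 0.7906 = 3.098e-4 mol.
Photon energy: hc/λ = 5.311e-19 J; per mole, 3.198e5 J mol⁻¹.
Energy required: 3.098e-4 × 3.198e5 = 99 J.

99 J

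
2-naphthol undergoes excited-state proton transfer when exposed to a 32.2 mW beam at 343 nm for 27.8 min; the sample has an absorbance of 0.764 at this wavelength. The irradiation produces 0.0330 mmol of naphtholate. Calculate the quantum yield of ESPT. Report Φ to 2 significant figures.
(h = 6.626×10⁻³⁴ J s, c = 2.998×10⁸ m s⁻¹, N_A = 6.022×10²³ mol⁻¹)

Φ = 0.26

Product: 0.0330 mmol = 3.30×10⁻⁵ mol.
Photon energy at 343 nm: hc/λ = (6.626×10⁻³⁴)(2.998×10⁸)/(343×10⁻⁹) = 5.791×10⁻¹⁹ J.
Energy delivered: (32.2 mW)(1668 s) = 53.71 J.
Photons incident: 53.71 / 5.791×10⁻¹⁹ = 9.275×10¹⁹, i.e. 9.275×10¹⁹/6.022×10²³ = 1.540×10⁻⁴ mol.
Fraction absorbed: 1 − 10^(−0.764) = 0.8278.
Photons absorbed: 0.8278 × 1.540×10⁻⁴ = 1.275×10⁻⁴ mol.
Φ = 3.30×10⁻⁵ mol / 1.275×10⁻⁴ mol photons = 0.26.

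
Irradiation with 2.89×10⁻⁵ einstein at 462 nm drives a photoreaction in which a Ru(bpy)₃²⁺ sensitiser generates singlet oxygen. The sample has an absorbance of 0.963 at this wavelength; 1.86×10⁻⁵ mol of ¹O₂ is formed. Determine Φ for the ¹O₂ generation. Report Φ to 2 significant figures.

Φ = 0.72

Fraction absorbed: 1 − 10^(−0.963) = 0.8911.
Photons absorbed: 0.8911 × 2.89×10⁻⁵ = 2.575×10⁻⁵ mol.
Φ = 1.86×10⁻⁵ mol / 2.575×10⁻⁵ mol photons = 0.72.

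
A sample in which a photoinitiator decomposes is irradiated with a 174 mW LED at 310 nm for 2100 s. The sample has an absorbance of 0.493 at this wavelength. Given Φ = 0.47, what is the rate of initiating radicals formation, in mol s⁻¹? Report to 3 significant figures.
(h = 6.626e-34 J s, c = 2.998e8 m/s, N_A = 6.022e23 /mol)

Photon energy at 310 nm: hc/λ = (6.626e-34)(2.998e8)/(310e-9) = 6.408e-19 J.
Energy delivered: (174 mW)(2100 s) = 365.4 J.
Photons incident: 365.4 / 6.408e-19 = 5.702e20, i.e. 5.702e20/6.022e23 = 9.469e-4 mol.
Fraction absorbed: 1 − 10^(−0.493) = 0.6786.
Photons absorbed: 0.6786 × 9.469e-4 = 6.426e-4 mol.
Product formed: 0.47 × 6.426e-4 = 3.020e-4 mol.
Rate: 3.020e-4 / 2100 s = 1.44e-7 mol s⁻¹.

1.44e-7 mol s⁻¹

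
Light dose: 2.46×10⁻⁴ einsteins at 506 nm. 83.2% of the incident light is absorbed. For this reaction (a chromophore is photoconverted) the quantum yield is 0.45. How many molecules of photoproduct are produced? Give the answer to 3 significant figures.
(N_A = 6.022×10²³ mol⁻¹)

5.55×10¹⁹ molecules

Photons absorbed: 0.832 × 2.46×10⁻⁴ = 2.047×10⁻⁴ mol.
Product: Φ × n_abs = 0.45 × 2.047×10⁻⁴ = 9.212×10⁻⁵ mol.
As a count: 9.212×10⁻⁵ × 6.022×10²³ = 5.55×10¹⁹.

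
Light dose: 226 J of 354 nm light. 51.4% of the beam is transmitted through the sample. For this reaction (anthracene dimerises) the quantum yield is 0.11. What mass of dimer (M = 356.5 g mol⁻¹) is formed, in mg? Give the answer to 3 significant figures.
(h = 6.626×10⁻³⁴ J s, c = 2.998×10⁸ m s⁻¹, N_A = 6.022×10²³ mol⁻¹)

Photon energy at 354 nm: hc/λ = (6.626×10⁻³⁴)(2.998×10⁸)/(354×10⁻⁹) = 5.612×10⁻¹⁹ J.
Photons incident: 226 / 5.612×10⁻¹⁹ = 4.027×10²⁰, i.e. 4.027×10²⁰/6.022×10²³ = 6.687×10⁻⁴ mol.
Fraction absorbed: 1 − 51.4/100 = 0.4860.
Photons absorbed: 0.4860 × 6.687×10⁻⁴ = 3.250×10⁻⁴ mol.
Product: Φ × n_abs = 0.11 × 3.250×10⁻⁴ = 3.575×10⁻⁵ mol.
Mass: 3.575×10⁻⁵ × 356.5 = 0.01274 g = 12.7 mg.

12.7 mg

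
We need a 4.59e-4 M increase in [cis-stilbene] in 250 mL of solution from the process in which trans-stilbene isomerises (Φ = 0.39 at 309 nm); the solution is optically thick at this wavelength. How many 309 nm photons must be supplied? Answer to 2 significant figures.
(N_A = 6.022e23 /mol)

1.8e20 photons

Product: (4.59e-4 M)(0.25 L) = 1.148e-4 mol.
Photons that must be absorbed: 1.148e-4 / 0.39 = 2.944e-4 mol.
Photon count: 2.944e-4 × 6.022e23 = 1.8e20.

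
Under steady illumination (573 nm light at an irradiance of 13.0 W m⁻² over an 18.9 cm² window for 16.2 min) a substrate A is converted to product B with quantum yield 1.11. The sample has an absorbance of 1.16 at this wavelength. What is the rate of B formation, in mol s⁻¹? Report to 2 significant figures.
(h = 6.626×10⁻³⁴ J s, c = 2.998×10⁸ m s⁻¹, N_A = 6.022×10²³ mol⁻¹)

1.2×10⁻⁷ mol s⁻¹

Photon energy at 573 nm: hc/λ = (6.626×10⁻³⁴)(2.998×10⁸)/(573×10⁻⁹) = 3.467×10⁻¹⁹ J.
Energy delivered: (13.0 W m⁻²)(18.9×10⁻⁴ m²)(972 s) = 23.88 J.
Photons incident: 23.88 / 3.467×10⁻¹⁹ = 6.888×10¹⁹, i.e. 6.888×10¹⁹/6.022×10²³ = 1.144×10⁻⁴ mol.
Fraction absorbed: 1 − 10^(−1.16) = 0.9308.
Photons absorbed: 0.9308 × 1.144×10⁻⁴ = 1.065×10⁻⁴ mol.
Product formed: 1.11 × 1.065×10⁻⁴ = 1.182×10⁻⁴ mol.
Rate: 1.182×10⁻⁴ / 972 s = 1.2×10⁻⁷ mol s⁻¹.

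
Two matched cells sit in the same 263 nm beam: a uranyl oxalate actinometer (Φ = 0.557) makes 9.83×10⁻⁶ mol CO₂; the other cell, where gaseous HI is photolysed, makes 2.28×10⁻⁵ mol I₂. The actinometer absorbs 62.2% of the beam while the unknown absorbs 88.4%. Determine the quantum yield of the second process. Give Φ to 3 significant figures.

Φ = 0.909

Photons absorbed by the actinometer: 9.83×10⁻⁶ / 0.557 = 1.765×10⁻⁵ mol.
Incident flux: 1.765×10⁻⁵ / 0.622 = 2.838×10⁻⁵ einstein.
Absorbed by unknown: 0.884 × 2.838×10⁻⁵ = 2.509×10⁻⁵ mol.
Φ(unknown) = 2.28×10⁻⁵ / 2.509×10⁻⁵ = 0.909.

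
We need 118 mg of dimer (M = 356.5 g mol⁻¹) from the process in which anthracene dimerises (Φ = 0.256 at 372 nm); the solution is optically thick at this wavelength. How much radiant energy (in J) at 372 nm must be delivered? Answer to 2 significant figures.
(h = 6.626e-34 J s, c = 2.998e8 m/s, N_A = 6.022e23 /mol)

420 J

Product: 118 mg / 356.5 g mol⁻¹ = 3.310e-4 mol.
Photons that must be absorbed: 3.310e-4 / 0.256 = 0.001293 mol.
Photon energy: hc/λ = 5.340e-19 J; per mole, 3.216e5 J mol⁻¹.
Energy required: 0.001293 × 3.216e5 = 420 J.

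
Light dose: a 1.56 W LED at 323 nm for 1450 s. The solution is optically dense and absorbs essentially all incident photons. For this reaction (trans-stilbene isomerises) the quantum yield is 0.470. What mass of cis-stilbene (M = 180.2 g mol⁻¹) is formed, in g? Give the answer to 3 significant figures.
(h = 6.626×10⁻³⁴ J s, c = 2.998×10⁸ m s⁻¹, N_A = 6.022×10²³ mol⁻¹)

0.517 g

Photon energy at 323 nm: hc/λ = (6.626×10⁻³⁴)(2.998×10⁸)/(323×10⁻⁹) = 6.150×10⁻¹⁹ J.
Energy delivered: (1.56 W)(1450 s) = 2262 J.
Photons incident: 2262 / 6.150×10⁻¹⁹ = 3.678×10²¹, i.e. 3.678×10²¹/6.022×10²³ = 0.006108 mol.
Product: Φ × n_abs = 0.470 × 0.006108 = 0.002871 mol.
Mass: 0.002871 × 180.2 = 0.5174 g = 0.517 g.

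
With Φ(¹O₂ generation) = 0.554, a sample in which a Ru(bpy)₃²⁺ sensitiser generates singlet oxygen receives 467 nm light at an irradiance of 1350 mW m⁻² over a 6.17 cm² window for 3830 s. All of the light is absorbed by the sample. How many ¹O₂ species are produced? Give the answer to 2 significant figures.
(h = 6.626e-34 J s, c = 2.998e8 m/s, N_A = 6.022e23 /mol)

Photon energy at 467 nm: hc/λ = (6.626e-34)(2.998e8)/(467e-9) = 4.254e-19 J.
Energy delivered: (1350 mW m⁻²)(6.17e-4 m²)(3830 s) = 3.190 J.
Photons incident: 3.190 / 4.254e-19 = 7.499e18, i.e. 7.499e18/6.022e23 = 1.245e-5 mol.
Product: Φ × n_abs = 0.554 × 1.245e-5 = 6.897e-6 mol.
As a count: 6.897e-6 × 6.022e23 = 4.2e18.

4.2e18 species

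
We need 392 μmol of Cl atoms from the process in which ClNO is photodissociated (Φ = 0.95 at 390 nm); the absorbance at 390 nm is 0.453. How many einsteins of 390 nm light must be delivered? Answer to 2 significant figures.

Product: 392 μmol = 3.92×10⁻⁴ mol.
Photons that must be absorbed: 3.92×10⁻⁴ / 0.95 = 4.126×10⁻⁴ mol.
Fraction absorbed: 1 − 10^(−0.453) = 0.6476.
Incident photons needed: 4.126×10⁻⁴ / 0.6476 = 6.371×10⁻⁴ mol.

6.4×10⁻⁴ einstein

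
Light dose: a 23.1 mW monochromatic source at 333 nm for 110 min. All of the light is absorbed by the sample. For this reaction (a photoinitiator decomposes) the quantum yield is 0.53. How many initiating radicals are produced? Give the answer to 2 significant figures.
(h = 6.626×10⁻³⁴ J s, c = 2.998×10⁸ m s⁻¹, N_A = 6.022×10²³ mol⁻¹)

Photon energy at 333 nm: hc/λ = (6.626×10⁻³⁴)(2.998×10⁸)/(333×10⁻⁹) = 5.965×10⁻¹⁹ J.
Energy delivered: (23.1 mW)(6600 s) = 152.5 J.
Photons incident: 152.5 / 5.965×10⁻¹⁹ = 2.557×10²⁰, i.e. 2.557×10²⁰/6.022×10²³ = 4.246×10⁻⁴ mol.
Product: Φ × n_abs = 0.53 × 4.246×10⁻⁴ = 2.250×10⁻⁴ mol.
As a count: 2.250×10⁻⁴ × 6.022×10²³ = 1.4×10²⁰.

1.4×10²⁰ initiating radicals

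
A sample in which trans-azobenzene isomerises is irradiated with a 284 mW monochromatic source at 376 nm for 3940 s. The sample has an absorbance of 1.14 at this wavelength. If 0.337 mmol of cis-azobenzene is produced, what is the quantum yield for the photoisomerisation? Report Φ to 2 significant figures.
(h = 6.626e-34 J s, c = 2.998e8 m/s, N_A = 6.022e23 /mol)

Product: 0.337 mmol = 3.37e-4 mol.
Photon energy at 376 nm: hc/λ = (6.626e-34)(2.998e8)/(376e-9) = 5.283e-19 J.
Energy delivered: (284 mW)(3940 s) = 1119 J.
Photons incident: 1119 / 5.283e-19 = 2.118e21, i.e. 2.118e21/6.022e23 = 0.003517 mol.
Fraction absorbed: 1 − 10^(−1.14) = 0.9276.
Photons absorbed: 0.9276 × 0.003517 = 0.003262 mol.
Φ = 3.37e-4 mol / 0.003262 mol photons = 0.10.

Φ = 0.10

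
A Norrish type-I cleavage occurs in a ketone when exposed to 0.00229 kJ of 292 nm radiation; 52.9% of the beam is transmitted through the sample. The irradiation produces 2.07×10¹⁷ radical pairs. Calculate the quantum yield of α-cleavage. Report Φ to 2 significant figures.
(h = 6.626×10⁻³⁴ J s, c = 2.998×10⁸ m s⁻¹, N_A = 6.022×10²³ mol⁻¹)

Φ = 0.13

Product: 2.07×10¹⁷ / 6.022×10²³ = 3.437×10⁻⁷ mol.
Photon energy at 292 nm: hc/λ = (6.626×10⁻³⁴)(2.998×10⁸)/(292×10⁻⁹) = 6.803×10⁻¹⁹ J.
Incident energy: 0.00229 kJ = 2.29 J.
Photons incident: 2.29 / 6.803×10⁻¹⁹ = 3.366×10¹⁸, i.e. 3.366×10¹⁸/6.022×10²³ = 5.590×10⁻⁶ mol.
Fraction absorbed: 1 − 52.9/100 = 0.4710.
Photons absorbed: 0.4710 × 5.590×10⁻⁶ = 2.633×10⁻⁶ mol.
Φ = 3.437×10⁻⁷ mol / 2.633×10⁻⁶ mol photons = 0.13.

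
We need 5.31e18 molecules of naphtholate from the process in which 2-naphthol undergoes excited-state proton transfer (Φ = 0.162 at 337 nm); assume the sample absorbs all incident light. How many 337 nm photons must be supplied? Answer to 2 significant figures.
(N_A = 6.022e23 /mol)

Product: 5.31e18 / 6.022e23 = 8.818e-6 mol.
Photons that must be absorbed: 8.818e-6 / 0.162 = 5.443e-5 mol.
Photon count: 5.443e-5 × 6.022e23 = 3.3e19.

3.3e19 photons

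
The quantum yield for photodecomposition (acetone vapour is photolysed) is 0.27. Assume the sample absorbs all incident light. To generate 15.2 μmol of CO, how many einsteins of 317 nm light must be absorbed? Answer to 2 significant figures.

Product: 15.2 μmol = 1.52×10⁻⁵ mol.
Photons that must be absorbed: 1.52×10⁻⁵ / 0.27 = 5.630×10⁻⁵ mol.

5.6×10⁻⁵ einstein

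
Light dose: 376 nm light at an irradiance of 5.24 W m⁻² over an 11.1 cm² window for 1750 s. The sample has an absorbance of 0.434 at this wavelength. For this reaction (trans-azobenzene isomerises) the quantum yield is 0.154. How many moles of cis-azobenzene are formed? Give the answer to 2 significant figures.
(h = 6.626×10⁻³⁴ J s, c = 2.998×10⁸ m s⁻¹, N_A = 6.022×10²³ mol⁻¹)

3.1×10⁻⁶ mol

Photon energy at 376 nm: hc/λ = (6.626×10⁻³⁴)(2.998×10⁸)/(376×10⁻⁹) = 5.283×10⁻¹⁹ J.
Energy delivered: (5.24 W m⁻²)(11.1×10⁻⁴ m²)(1750 s) = 10.18 J.
Photons incident: 10.18 / 5.283×10⁻¹⁹ = 1.927×10¹⁹, i.e. 1.927×10¹⁹/6.022×10²³ = 3.200×10⁻⁵ mol.
Fraction absorbed: 1 − 10^(−0.434) = 0.6319.
Photons absorbed: 0.6319 × 3.200×10⁻⁵ = 2.022×10⁻⁵ mol.
Product: Φ × n_abs = 0.154 × 2.022×10⁻⁵ = 3.114×10⁻⁶ mol.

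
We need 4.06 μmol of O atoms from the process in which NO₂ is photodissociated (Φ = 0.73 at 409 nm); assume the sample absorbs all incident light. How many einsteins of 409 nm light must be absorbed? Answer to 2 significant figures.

Product: 4.06 μmol = 4.06×10⁻⁶ mol.
Photons that must be absorbed: 4.06×10⁻⁶ / 0.73 = 5.562×10⁻⁶ mol.

5.6×10⁻⁶ einstein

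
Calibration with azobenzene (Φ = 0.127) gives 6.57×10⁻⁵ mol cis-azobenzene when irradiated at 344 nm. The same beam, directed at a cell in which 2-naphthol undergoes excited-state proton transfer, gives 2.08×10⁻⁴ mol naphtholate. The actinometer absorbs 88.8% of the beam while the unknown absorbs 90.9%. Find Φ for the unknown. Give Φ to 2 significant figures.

Photons absorbed by the actinometer: 6.57×10⁻⁵ / 0.127 = 5.173×10⁻⁴ mol.
Incident flux: 5.173×10⁻⁴ / 0.888 = 5.825×10⁻⁴ einstein.
Absorbed by unknown: 0.909 × 5.825×10⁻⁴ = 5.295×10⁻⁴ mol.
Φ(unknown) = 2.08×10⁻⁴ / 5.295×10⁻⁴ = 0.39.

Φ = 0.39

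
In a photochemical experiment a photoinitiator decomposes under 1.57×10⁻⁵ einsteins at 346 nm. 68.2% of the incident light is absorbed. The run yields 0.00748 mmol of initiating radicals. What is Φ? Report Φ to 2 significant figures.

Product: 0.00748 mmol = 7.48×10⁻⁶ mol.
Photons absorbed: 0.682 × 1.57×10⁻⁵ = 1.071×10⁻⁵ mol.
Φ = 7.48×10⁻⁶ mol / 1.071×10⁻⁵ mol photons = 0.70.

Φ = 0.70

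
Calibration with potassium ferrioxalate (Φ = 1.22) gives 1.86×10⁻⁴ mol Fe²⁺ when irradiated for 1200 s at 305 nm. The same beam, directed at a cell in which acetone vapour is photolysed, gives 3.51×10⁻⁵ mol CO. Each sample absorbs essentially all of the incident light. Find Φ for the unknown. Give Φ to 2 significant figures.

Photons absorbed by the actinometer: 1.86×10⁻⁴ / 1.22 = 1.525×10⁻⁴ mol.
Φ(unknown) = 3.51×10⁻⁵ / 1.525×10⁻⁴ = 0.23.

Φ = 0.23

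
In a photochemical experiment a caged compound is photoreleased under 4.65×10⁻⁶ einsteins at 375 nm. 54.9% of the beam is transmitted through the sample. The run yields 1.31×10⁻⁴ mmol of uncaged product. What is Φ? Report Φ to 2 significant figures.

Φ = 0.062

Product: 1.31×10⁻⁴ mmol = 1.31×10⁻⁷ mol.
Fraction absorbed: 1 − 54.9/100 = 0.4510.
Photons absorbed: 0.4510 × 4.65×10⁻⁶ = 2.097×10⁻⁶ mol.
Φ = 1.31×10⁻⁷ mol / 2.097×10⁻⁶ mol photons = 0.062.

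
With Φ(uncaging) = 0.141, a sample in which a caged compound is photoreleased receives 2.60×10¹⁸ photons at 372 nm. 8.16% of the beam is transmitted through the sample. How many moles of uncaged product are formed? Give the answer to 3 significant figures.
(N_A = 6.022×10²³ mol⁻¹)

Moles of photons: 2.60×10¹⁸ / 6.022×10²³ = 4.318×10⁻⁶ mol.
Fraction absorbed: 1 − 8.16/100 = 0.9184.
Photons absorbed: 0.9184 × 4.318×10⁻⁶ = 3.966×10⁻⁶ mol.
Product: Φ × n_abs = 0.141 × 3.966×10⁻⁶ = 5.592×10⁻⁷ mol.

5.59×10⁻⁷ mol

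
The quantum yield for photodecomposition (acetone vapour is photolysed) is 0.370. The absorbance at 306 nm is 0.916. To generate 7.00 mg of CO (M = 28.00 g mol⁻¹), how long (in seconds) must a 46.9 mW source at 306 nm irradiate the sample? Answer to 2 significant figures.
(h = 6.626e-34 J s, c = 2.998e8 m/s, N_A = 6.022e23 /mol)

Product: 7.00 mg / 28.00 g mol⁻¹ = 2.500e-4 mol.
Photons that must be absorbed: 2.500e-4 / 0.370 = 6.757e-4 mol.
Fraction absorbed: 1 − 10^(−0.916) = 0.8787.
Incident photons needed: 6.757e-4 / 0.8787 = 7.690e-4 mol.
Photon energy: hc/λ = 6.492e-19 J; per mole, 3.909e5 J mol⁻¹.
Energy required: 7.690e-4 × 3.909e5 = 300.6 J.
Time: 300.6 J / 0.0469 W = 6400 s.

t ≈ 6400 s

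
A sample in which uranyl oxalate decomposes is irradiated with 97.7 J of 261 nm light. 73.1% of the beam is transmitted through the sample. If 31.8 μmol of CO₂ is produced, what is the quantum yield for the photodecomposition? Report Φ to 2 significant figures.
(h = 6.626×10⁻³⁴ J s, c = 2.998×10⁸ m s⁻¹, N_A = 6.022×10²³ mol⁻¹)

Φ = 0.55

Product: 31.8 μmol = 3.18×10⁻⁵ mol.
Photon energy at 261 nm: hc/λ = (6.626×10⁻³⁴)(2.998×10⁸)/(261×10⁻⁹) = 7.611×10⁻¹⁹ J.
Photons incident: 97.7 / 7.611×10⁻¹⁹ = 1.284×10²⁰, i.e. 1.284×10²⁰/6.022×10²³ = 2.132×10⁻⁴ mol.
Fraction absorbed: 1 − 73.1/100 = 0.2690.
Photons absorbed: 0.2690 × 2.132×10⁻⁴ = 5.735×10⁻⁵ mol.
Φ = 3.18×10⁻⁵ mol / 5.735×10⁻⁵ mol photons = 0.55.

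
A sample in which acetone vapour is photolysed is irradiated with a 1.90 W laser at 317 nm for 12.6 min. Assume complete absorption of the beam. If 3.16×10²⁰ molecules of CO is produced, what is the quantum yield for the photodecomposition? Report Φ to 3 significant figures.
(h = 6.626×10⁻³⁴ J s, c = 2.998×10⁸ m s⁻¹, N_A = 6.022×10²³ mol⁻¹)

Φ = 0.138

Product: 3.16×10²⁰ / 6.022×10²³ = 5.247×10⁻⁴ mol.
Photon energy at 317 nm: hc/λ = (6.626×10⁻³⁴)(2.998×10⁸)/(317×10⁻⁹) = 6.266×10⁻¹⁹ J.
Energy delivered: (1.90 W)(756 s) = 1436 J.
Photons incident: 1436 / 6.266×10⁻¹⁹ = 2.292×10²¹, i.e. 2.292×10²¹/6.022×10²³ = 0.003806 mol.
Φ = 5.247×10⁻⁴ mol / 0.003806 mol photons = 0.138.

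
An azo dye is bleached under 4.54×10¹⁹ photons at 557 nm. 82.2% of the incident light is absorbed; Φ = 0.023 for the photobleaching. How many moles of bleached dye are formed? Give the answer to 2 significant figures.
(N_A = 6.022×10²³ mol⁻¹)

1.4×10⁻⁶ mol

Moles of photons: 4.54×10¹⁹ / 6.022×10²³ = 7.539×10⁻⁵ mol.
Photons absorbed: 0.822 × 7.539×10⁻⁵ = 6.197×10⁻⁵ mol.
Product: Φ × n_abs = 0.023 × 6.197×10⁻⁵ = 1.425×10⁻⁶ mol.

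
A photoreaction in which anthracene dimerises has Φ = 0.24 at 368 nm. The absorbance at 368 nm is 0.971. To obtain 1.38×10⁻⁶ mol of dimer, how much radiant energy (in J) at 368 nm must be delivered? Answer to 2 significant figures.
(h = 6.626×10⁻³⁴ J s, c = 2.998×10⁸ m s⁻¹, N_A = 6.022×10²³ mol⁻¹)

2.1 J

Photons that must be absorbed: 1.38×10⁻⁶ / 0.24 = 5.750×10⁻⁶ mol.
Fraction absorbed: 1 − 10^(−0.971) = 0.8931.
Incident photons needed: 5.750×10⁻⁶ / 0.8931 = 6.438×10⁻⁶ mol.
Photon energy: hc/λ = 5.398×10⁻¹⁹ J; per mole, 3.251×10⁵ J mol⁻¹.
Energy required: 6.438×10⁻⁶ × 3.251×10⁵ = 2.1 J.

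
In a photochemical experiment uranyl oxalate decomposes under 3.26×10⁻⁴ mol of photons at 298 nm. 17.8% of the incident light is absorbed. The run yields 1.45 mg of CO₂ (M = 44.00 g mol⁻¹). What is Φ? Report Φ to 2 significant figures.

Product: 1.45 mg / 44.00 g mol⁻¹ = 3.295×10⁻⁵ mol.
Photons absorbed: 0.178 × 3.26×10⁻⁴ = 5.803×10⁻⁵ mol.
Φ = 3.295×10⁻⁵ mol / 5.803×10⁻⁵ mol photons = 0.57.

Φ = 0.57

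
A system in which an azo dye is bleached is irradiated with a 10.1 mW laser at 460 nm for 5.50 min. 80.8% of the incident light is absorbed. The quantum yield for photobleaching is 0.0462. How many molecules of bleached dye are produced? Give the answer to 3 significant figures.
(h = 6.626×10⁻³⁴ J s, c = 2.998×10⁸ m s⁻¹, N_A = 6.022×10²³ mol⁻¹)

2.88×10¹⁷ molecules

Photon energy at 460 nm: hc/λ = (6.626×10⁻³⁴)(2.998×10⁸)/(460×10⁻⁹) = 4.318×10⁻¹⁹ J.
Energy delivered: (10.1 mW)(330 s) = 3.333 J.
Photons incident: 3.333 / 4.318×10⁻¹⁹ = 7.719×10¹⁸, i.e. 7.719×10¹⁸/6.022×10²³ = 1.282×10⁻⁵ mol.
Photons absorbed: 0.808 × 1.282×10⁻⁵ = 1.036×10⁻⁵ mol.
Product: Φ × n_abs = 0.0462 × 1.036×10⁻⁵ = 4.786×10⁻⁷ mol.
As a count: 4.786×10⁻⁷ × 6.022×10²³ = 2.88×10¹⁷.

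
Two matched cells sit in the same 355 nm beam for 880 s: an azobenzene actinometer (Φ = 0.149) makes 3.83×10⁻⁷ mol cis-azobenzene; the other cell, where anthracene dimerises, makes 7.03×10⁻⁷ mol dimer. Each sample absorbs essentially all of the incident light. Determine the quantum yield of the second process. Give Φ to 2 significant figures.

Φ = 0.27

Photons absorbed by the actinometer: 3.83×10⁻⁷ / 0.149 = 2.570×10⁻⁶ mol.
Φ(unknown) = 7.03×10⁻⁷ / 2.570×10⁻⁶ = 0.27.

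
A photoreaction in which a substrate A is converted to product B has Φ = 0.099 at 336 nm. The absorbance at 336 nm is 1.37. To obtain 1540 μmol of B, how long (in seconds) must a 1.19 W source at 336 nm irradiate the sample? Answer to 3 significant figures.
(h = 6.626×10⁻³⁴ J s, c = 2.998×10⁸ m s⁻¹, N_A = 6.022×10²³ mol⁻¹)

t ≈ 4860 s

Product: 1540 μmol = 0.00154 mol.
Photons that must be absorbed: 0.00154 / 0.099 = 0.01556 mol.
Fraction absorbed: 1 − 10^(−1.37) = 0.9573.
Incident photons needed: 0.01556 / 0.9573 = 0.01625 mol.
Photon energy: hc/λ = 5.912×10⁻¹⁹ J; per mole, 3.560×10⁵ J mol⁻¹.
Energy required: 0.01625 × 3.560×10⁵ = 5785 J.
Time: 5785 J / 1.19 W = 4860 s.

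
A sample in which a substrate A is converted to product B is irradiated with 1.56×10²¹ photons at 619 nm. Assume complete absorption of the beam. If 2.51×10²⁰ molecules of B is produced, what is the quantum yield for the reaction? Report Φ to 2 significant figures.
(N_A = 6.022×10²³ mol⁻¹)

Product: 2.51×10²⁰ / 6.022×10²³ = 4.168×10⁻⁴ mol.
Moles of photons: 1.56×10²¹ / 6.022×10²³ = 0.002591 mol.
Φ = 4.168×10⁻⁴ mol / 0.002591 mol photons = 0.16.

Φ = 0.16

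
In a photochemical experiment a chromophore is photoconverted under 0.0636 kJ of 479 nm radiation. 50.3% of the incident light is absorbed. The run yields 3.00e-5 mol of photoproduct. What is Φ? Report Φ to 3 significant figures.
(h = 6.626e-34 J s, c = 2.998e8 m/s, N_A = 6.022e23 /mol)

Φ = 0.234

Photon energy at 479 nm: hc/λ = (6.626e-34)(2.998e8)/(479e-9) = 4.147e-19 J.
Incident energy: 0.0636 kJ = 63.6 J.
Photons incident: 63.6 / 4.147e-19 = 1.534e20, i.e. 1.534e20/6.022e23 = 2.547e-4 mol.
Photons absorbed: 0.503 × 2.547e-4 = 1.281e-4 mol.
Φ = 3.00e-5 mol / 1.281e-4 mol photons = 0.234.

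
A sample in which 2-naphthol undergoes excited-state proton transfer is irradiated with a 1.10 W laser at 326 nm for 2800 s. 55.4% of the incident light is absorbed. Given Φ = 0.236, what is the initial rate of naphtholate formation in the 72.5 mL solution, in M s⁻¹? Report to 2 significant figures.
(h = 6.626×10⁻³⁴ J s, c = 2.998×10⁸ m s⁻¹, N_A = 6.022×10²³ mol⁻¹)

Photon energy at 326 nm: hc/λ = (6.626×10⁻³⁴)(2.998×10⁸)/(326×10⁻⁹) = 6.093×10⁻¹⁹ J.
Energy delivered: (1.10 W)(2800 s) = 3080 J.
Photons incident: 3080 / 6.093×10⁻¹⁹ = 5.055×10²¹, i.e. 5.055×10²¹/6.022×10²³ = 0.008394 mol.
Photons absorbed: 0.554 × 0.008394 = 0.004650 mol.
Product formed: 0.236 × 0.004650 = 0.001097 mol.
Rate: 0.001097 mol / (2800 s × 0.0725 L) = 5.4×10⁻⁶ M s⁻¹.

5.4×10⁻⁶ M s⁻¹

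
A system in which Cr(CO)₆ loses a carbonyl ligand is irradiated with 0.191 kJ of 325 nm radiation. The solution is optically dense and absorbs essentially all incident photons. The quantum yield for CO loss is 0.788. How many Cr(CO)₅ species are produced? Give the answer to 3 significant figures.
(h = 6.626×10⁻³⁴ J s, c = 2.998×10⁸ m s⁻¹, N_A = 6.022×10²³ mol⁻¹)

2.46×10²⁰ species

Photon energy at 325 nm: hc/λ = (6.626×10⁻³⁴)(2.998×10⁸)/(325×10⁻⁹) = 6.112×10⁻¹⁹ J.
Incident energy: 0.191 kJ = 191 J.
Photons incident: 191 / 6.112×10⁻¹⁹ = 3.125×10²⁰, i.e. 3.125×10²⁰/6.022×10²³ = 5.189×10⁻⁴ mol.
Product: Φ × n_abs = 0.788 × 5.189×10⁻⁴ = 4.089×10⁻⁴ mol.
As a count: 4.089×10⁻⁴ × 6.022×10²³ = 2.46×10²⁰.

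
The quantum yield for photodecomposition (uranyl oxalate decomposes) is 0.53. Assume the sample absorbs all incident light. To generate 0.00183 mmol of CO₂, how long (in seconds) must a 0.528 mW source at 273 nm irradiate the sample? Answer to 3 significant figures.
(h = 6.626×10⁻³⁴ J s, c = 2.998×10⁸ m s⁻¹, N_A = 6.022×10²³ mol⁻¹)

Product: 0.00183 mmol = 1.83×10⁻⁶ mol.
Photons that must be absorbed: 1.83×10⁻⁶ / 0.53 = 3.453×10⁻⁶ mol.
Photon energy: hc/λ = 7.276×10⁻¹⁹ J; per mole, 4.382×10⁵ J mol⁻¹.
Energy required: 3.453×10⁻⁶ × 4.382×10⁵ = 1.513 J.
Time: 1.513 J / 0.000528 W = 2870 s.

t ≈ 2870 s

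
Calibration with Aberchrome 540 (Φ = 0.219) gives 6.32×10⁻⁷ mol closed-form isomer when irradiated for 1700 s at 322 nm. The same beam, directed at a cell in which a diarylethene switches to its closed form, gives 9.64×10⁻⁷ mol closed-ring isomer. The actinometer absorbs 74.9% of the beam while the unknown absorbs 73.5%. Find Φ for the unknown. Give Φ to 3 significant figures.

Φ = 0.340

Photons absorbed by the actinometer: 6.32×10⁻⁷ / 0.219 = 2.886×10⁻⁶ mol.
Incident flux: 2.886×10⁻⁶ / 0.749 = 3.853×10⁻⁶ einstein.
Absorbed by unknown: 0.735 × 3.853×10⁻⁶ = 2.832×10⁻⁶ mol.
Φ(unknown) = 9.64×10⁻⁷ / 2.832×10⁻⁶ = 0.340.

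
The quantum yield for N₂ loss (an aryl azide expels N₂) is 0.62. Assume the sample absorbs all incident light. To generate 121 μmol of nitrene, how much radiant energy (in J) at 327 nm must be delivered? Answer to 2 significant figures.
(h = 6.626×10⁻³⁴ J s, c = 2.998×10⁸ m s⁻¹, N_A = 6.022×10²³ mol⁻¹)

71 J

Product: 121 μmol = 1.21×10⁻⁴ mol.
Photons that must be absorbed: 1.21×10⁻⁴ / 0.62 = 1.952×10⁻⁴ mol.
Photon energy: hc/λ = 6.075×10⁻¹⁹ J; per mole, 3.658×10⁵ J mol⁻¹.
Energy required: 1.952×10⁻⁴ × 3.658×10⁵ = 71 J.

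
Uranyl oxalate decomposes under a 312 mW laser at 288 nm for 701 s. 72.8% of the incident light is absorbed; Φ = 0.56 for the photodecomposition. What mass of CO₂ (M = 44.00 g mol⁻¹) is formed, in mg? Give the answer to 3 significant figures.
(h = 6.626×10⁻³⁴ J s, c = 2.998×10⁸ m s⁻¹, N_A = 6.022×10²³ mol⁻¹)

Photon energy at 288 nm: hc/λ = (6.626×10⁻³⁴)(2.998×10⁸)/(288×10⁻⁹) = 6.897×10⁻¹⁹ J.
Energy delivered: (312 mW)(701 s) = 218.7 J.
Photons incident: 218.7 / 6.897×10⁻¹⁹ = 3.171×10²⁰, i.e. 3.171×10²⁰/6.022×10²³ = 5.266×10⁻⁴ mol.
Photons absorbed: 0.728 × 5.266×10⁻⁴ = 3.834×10⁻⁴ mol.
Product: Φ × n_abs = 0.56 × 3.834×10⁻⁴ = 2.147×10⁻⁴ mol.
Mass: 2.147×10⁻⁴ × 44.00 = 0.009447 g = 9.45 mg.

9.45 mg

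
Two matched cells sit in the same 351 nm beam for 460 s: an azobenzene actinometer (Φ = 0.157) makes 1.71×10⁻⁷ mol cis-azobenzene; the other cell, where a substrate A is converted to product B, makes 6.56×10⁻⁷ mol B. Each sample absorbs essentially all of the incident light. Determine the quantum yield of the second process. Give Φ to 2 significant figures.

Photons absorbed by the actinometer: 1.71×10⁻⁷ / 0.157 = 1.089×10⁻⁶ mol.
Φ(unknown) = 6.56×10⁻⁷ / 1.089×10⁻⁶ = 0.60.

Φ = 0.60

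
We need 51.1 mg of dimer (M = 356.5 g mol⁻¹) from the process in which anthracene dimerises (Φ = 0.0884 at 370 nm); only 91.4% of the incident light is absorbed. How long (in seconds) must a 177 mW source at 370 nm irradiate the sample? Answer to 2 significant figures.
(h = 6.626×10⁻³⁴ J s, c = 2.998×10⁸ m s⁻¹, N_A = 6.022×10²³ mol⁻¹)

Product: 51.1 mg / 356.5 g mol⁻¹ = 1.433×10⁻⁴ mol.
Photons that must be absorbed: 1.433×10⁻⁴ / 0.0884 = 0.001621 mol.
Incident photons needed: 0.001621 / 0.914 = 0.001774 mol.
Photon energy: hc/λ = 5.369×10⁻¹⁹ J; per mole, 3.233×10⁵ J mol⁻¹.
Energy required: 0.001774 × 3.233×10⁵ = 573.5 J.
Time: 573.5 J / 0.177 W = 3200 s.

t ≈ 3200 s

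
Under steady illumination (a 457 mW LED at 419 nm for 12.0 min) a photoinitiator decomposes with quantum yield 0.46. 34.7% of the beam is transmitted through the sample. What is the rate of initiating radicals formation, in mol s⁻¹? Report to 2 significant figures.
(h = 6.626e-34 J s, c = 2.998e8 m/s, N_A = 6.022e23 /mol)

4.8e-7 mol s⁻¹

Photon energy at 419 nm: hc/λ = (6.626e-34)(2.998e8)/(419e-9) = 4.741e-19 J.
Energy delivered: (457 mW)(720 s) = 329.0 J.
Photons incident: 329.0 / 4.741e-19 = 6.939e20, i.e. 6.939e20/6.022e23 = 0.001152 mol.
Fraction absorbed: 1 − 34.7/100 = 0.6530.
Photons absorbed: 0.6530 × 0.001152 = 7.523e-4 mol.
Product formed: 0.46 × 7.523e-4 = 3.461e-4 mol.
Rate: 3.461e-4 / 720 s = 4.8e-7 mol s⁻¹.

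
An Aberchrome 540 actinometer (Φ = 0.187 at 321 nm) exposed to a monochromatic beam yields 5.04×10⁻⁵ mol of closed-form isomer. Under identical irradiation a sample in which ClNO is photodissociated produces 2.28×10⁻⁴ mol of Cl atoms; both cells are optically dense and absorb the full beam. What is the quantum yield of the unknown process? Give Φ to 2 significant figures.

Photons absorbed by the actinometer: 5.04×10⁻⁵ / 0.187 = 2.695×10⁻⁴ mol.
Φ(unknown) = 2.28×10⁻⁴ / 2.695×10⁻⁴ = 0.85.

Φ = 0.85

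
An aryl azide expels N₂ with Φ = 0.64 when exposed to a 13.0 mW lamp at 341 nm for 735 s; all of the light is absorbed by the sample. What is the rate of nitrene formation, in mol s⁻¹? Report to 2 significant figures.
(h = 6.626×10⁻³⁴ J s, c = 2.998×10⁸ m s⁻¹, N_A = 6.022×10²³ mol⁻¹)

2.4×10⁻⁸ mol s⁻¹

Photon energy at 341 nm: hc/λ = (6.626×10⁻³⁴)(2.998×10⁸)/(341×10⁻⁹) = 5.825×10⁻¹⁹ J.
Energy delivered: (13.0 mW)(735 s) = 9.555 J.
Photons incident: 9.555 / 5.825×10⁻¹⁹ = 1.640×10¹⁹, i.e. 1.640×10¹⁹/6.022×10²³ = 2.723×10⁻⁵ mol.
Product formed: 0.64 × 2.723×10⁻⁵ = 1.743×10⁻⁵ mol.
Rate: 1.743×10⁻⁵ / 735 s = 2.4×10⁻⁸ mol s⁻¹.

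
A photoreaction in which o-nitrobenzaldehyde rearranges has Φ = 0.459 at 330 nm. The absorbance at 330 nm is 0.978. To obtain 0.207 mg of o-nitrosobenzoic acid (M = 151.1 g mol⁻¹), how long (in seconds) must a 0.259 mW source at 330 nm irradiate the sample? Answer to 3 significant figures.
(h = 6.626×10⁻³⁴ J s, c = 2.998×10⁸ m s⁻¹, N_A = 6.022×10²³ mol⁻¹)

Product: 0.207 mg / 151.1 g mol⁻¹ = 1.370×10⁻⁶ mol.
Photons that must be absorbed: 1.370×10⁻⁶ / 0.459 = 2.985×10⁻⁶ mol.
Fraction absorbed: 1 − 10^(−0.978) = 0.8948.
Incident photons needed: 2.985×10⁻⁶ / 0.8948 = 3.336×10⁻⁶ mol.
Photon energy: hc/λ = 6.020×10⁻¹⁹ J; per mole, 3.625×10⁵ J mol⁻¹.
Energy required: 3.336×10⁻⁶ × 3.625×10⁵ = 1.209 J.
Time: 1.209 J / 0.000259 W = 4670 s.

t ≈ 4670 s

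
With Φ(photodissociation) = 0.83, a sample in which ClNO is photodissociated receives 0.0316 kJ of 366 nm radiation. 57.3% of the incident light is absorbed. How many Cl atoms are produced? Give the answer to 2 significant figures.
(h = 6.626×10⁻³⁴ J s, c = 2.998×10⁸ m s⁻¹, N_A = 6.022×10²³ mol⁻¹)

Photon energy at 366 nm: hc/λ = (6.626×10⁻³⁴)(2.998×10⁸)/(366×10⁻⁹) = 5.428×10⁻¹⁹ J.
Incident energy: 0.0316 kJ = 31.6 J.
Photons incident: 31.6 / 5.428×10⁻¹⁹ = 5.822×10¹⁹, i.e. 5.822×10¹⁹/6.022×10²³ = 9.668×10⁻⁵ mol.
Photons absorbed: 0.573 × 9.668×10⁻⁵ = 5.540×10⁻⁵ mol.
Product: Φ × n_abs = 0.83 × 5.540×10⁻⁵ = 4.598×10⁻⁵ mol.
As a count: 4.598×10⁻⁵ × 6.022×10²³ = 2.8×10¹⁹.

2.8×10¹⁹ atoms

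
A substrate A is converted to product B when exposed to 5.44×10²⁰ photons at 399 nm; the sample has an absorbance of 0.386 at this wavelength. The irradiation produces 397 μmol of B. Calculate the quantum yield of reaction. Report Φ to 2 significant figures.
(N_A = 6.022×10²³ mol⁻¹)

Φ = 0.75

Product: 397 μmol = 3.97×10⁻⁴ mol.
Moles of photons: 5.44×10²⁰ / 6.022×10²³ = 9.034×10⁻⁴ mol.
Fraction absorbed: 1 − 10^(−0.386) = 0.5889.
Photons absorbed: 0.5889 × 9.034×10⁻⁴ = 5.320×10⁻⁴ mol.
Φ = 3.97×10⁻⁴ mol / 5.320×10⁻⁴ mol photons = 0.75.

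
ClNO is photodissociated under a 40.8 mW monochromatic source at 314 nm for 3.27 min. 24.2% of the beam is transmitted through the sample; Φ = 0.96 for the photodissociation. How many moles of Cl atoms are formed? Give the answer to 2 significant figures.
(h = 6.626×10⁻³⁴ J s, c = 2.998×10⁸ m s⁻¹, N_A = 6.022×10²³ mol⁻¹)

1.5×10⁻⁵ mol

Photon energy at 314 nm: hc/λ = (6.626×10⁻³⁴)(2.998×10⁸)/(314×10⁻⁹) = 6.326×10⁻¹⁹ J.
Energy delivered: (40.8 mW)(196.2 s) = 8.005 J.
Photons incident: 8.005 / 6.326×10⁻¹⁹ = 1.265×10¹⁹, i.e. 1.265×10¹⁹/6.022×10²³ = 2.101×10⁻⁵ mol.
Fraction absorbed: 1 − 24.2/100 = 0.7580.
Photons absorbed: 0.7580 × 2.101×10⁻⁵ = 1.593×10⁻⁵ mol.
Product: Φ × n_abs = 0.96 × 1.593×10⁻⁵ = 1.529×10⁻⁵ mol.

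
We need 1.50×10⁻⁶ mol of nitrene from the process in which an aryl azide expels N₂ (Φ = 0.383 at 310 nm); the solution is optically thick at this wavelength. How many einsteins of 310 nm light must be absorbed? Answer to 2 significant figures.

Photons that must be absorbed: 1.50×10⁻⁶ / 0.383 = 3.916×10⁻⁶ mol.

3.9×10⁻⁶ einstein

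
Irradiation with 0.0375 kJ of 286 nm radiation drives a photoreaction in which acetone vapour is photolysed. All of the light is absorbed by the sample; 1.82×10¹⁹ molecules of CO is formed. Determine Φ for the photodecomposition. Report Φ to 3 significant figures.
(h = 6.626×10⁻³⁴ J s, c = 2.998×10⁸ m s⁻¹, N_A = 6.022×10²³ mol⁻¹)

Φ = 0.337

Product: 1.82×10¹⁹ / 6.022×10²³ = 3.022×10⁻⁵ mol.
Photon energy at 286 nm: hc/λ = (6.626×10⁻³⁴)(2.998×10⁸)/(286×10⁻⁹) = 6.946×10⁻¹⁹ J.
Incident energy: 0.0375 kJ = 37.5 J.
Photons incident: 37.5 / 6.946×10⁻¹⁹ = 5.399×10¹⁹, i.e. 5.399×10¹⁹/6.022×10²³ = 8.965×10⁻⁵ mol.
Φ = 3.022×10⁻⁵ mol / 8.965×10⁻⁵ mol photons = 0.337.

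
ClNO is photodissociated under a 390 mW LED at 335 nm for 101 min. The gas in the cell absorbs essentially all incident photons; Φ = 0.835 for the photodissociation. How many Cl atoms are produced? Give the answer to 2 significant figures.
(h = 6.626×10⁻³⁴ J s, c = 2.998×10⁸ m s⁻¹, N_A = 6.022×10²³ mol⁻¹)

3.3×10²¹ atoms

Photon energy at 335 nm: hc/λ = (6.626×10⁻³⁴)(2.998×10⁸)/(335×10⁻⁹) = 5.930×10⁻¹⁹ J.
Energy delivered: (390 mW)(6060 s) = 2363 J.
Photons incident: 2363 / 5.930×10⁻¹⁹ = 3.985×10²¹, i.e. 3.985×10²¹/6.022×10²³ = 0.006617 mol.
Product: Φ × n_abs = 0.835 × 0.006617 = 0.005525 mol.
As a count: 0.005525 × 6.022×10²³ = 3.3×10²¹.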